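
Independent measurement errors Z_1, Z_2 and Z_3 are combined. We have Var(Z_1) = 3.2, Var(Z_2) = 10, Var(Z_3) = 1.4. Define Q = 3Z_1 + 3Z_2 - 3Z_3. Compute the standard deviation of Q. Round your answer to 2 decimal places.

11.46

By independence, Var(Q) = (3)²Var(Z_1) + (3)²Var(Z_2) + (-3)²Var(Z_3)
= (3)²·3.2 + (3)²·10 + (-3)²·1.4 = 131.4
SD(Q) = √131.4 ≈ 11.46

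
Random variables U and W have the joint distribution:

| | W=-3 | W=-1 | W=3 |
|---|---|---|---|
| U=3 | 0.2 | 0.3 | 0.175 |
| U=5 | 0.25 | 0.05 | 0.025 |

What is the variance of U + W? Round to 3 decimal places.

E[U] = 3.65,  E[W] = -1.1,  E[UW] = -4.75
V(U) = 14.2 − (3.65)² = 0.8775;  V(W) = 6.2 − (-1.1)² = 4.99
cov(U,W) = -4.75 − (3.65)(-1.1) = -0.735
V(U + W) = (1)²·0.8775 + (1)²·4.99 + 2·(1)·(1)·-0.735 = 4.3975

4.398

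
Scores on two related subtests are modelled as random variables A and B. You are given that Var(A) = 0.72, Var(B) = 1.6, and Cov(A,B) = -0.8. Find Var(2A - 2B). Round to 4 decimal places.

Var(2A - 2B) = (2)²·Var(A) + (-2)²·Var(B) + 2·(2)·(-2)·Cov(A,B)
= 4·0.72 + 4·1.6 + -8·-0.8 = 15.68

15.6800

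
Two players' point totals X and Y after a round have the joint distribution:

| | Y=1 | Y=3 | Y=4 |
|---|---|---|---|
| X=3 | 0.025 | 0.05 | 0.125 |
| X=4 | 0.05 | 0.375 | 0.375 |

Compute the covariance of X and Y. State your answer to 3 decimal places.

E[X] = 3.8,  E[Y] = 3.35
E[XY] = 12.725
Cov(X,Y) = E[XY] − E[X]E[Y] = 12.725 − (3.8)(3.35) = -0.005

-0.005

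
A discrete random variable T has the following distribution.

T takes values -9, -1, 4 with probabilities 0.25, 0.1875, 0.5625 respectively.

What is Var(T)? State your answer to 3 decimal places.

29.402

E[T] = (-9)(0.25) + (-1)(0.1875) + (4)(0.5625) = -0.1875
E[T²] = (-9)²(0.25) + (-1)²(0.1875) + (4)²(0.5625) = 29.4375
Var(T) = E[T²] − (E[T])² = 29.4375 − (-0.1875)² = 29.40234375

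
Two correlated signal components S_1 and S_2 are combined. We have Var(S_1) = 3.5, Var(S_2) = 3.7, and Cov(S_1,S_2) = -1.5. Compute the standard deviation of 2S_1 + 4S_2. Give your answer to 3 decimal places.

Var(2S_1 + 4S_2) = (2)²·Var(S_1) + (4)²·Var(S_2) + 2·(2)·(4)·Cov(S_1,S_2)
= 4·3.5 + 16·3.7 + 16·-1.5 = 49.2
SD(2S_1 + 4S_2) = √49.2 ≈ 7.014

7.014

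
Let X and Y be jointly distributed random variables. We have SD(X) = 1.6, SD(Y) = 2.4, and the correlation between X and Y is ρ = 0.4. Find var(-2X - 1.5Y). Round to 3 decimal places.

var(X) = (1.6)² = 2.56;  var(Y) = (2.4)² = 5.76
Cov(X,Y) = ρ·SD(X)·SD(Y) = 0.4·1.6·2.4 = 1.536
var(-2X - 1.5Y) = (-2)²·var(X) + (-1.5)²·var(Y) + 2·(-2)·(-1.5)·Cov(X,Y)
= 4·2.56 + 2.25·5.76 + 6·1.536 = 32.416

32.416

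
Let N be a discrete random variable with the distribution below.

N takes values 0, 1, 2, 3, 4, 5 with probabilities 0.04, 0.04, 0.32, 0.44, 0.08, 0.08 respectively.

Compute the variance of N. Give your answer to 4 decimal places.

1.1616

E[N] = (0)(0.04) + (1)(0.04) + (2)(0.32) + (3)(0.44) + (4)(0.08) + (5)(0.08) = 2.72
E[N²] = (0)²(0.04) + (1)²(0.04) + (2)²(0.32) + (3)²(0.44) + (4)²(0.08) + (5)²(0.08) = 8.56
V(N) = E[N²] − (E[N])² = 8.56 − (2.72)² = 1.1616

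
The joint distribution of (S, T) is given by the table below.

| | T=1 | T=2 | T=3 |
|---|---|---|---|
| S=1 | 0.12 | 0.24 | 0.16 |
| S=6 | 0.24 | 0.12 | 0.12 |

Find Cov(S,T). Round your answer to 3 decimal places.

E[S] = 3.4,  E[T] = 1.92
E[ST] = 6.12
Cov(S,T) = E[ST] − E[S]E[T] = 6.12 − (3.4)(1.92) = -0.408

-0.408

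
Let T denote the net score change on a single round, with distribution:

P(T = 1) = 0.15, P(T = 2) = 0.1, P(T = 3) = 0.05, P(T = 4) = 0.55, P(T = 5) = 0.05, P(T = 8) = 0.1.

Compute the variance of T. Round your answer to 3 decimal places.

E[T] = (1)(0.15) + (2)(0.1) + (3)(0.05) + (4)(0.55) + (5)(0.05) + (8)(0.1) = 3.75
E[T²] = (1)²(0.15) + (2)²(0.1) + (3)²(0.05) + (4)²(0.55) + (5)²(0.05) + (8)²(0.1) = 17.45
Var(T) = E[T²] − (E[T])² = 17.45 − (3.75)² = 3.3875

3.388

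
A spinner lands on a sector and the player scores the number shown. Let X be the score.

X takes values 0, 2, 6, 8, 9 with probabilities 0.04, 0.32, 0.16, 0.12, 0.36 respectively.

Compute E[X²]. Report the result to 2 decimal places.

43.88

E[X²] = (0)²(0.04) + (2)²(0.32) + (6)²(0.16) + (8)²(0.12) + (9)²(0.36) = 43.88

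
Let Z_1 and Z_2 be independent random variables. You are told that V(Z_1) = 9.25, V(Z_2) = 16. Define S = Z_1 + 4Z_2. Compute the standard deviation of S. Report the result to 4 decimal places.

By independence, V(S) = (1)²V(Z_1) + (4)²V(Z_2)
= (1)²·9.25 + (4)²·16 = 265.25
σ(S) = √265.25 ≈ 16.2865

16.2865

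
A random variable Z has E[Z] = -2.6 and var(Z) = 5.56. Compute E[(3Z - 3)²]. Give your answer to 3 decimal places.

E[3Z - 3] = 3·-2.6 − 3 = -10.8
var(3Z - 3) = (3)²·5.56 = 50.04
E[(3Z - 3)²] = var((3Z - 3)) + (E[(3Z - 3)])² = 50.04 + (-10.8)² = 166.68

166.680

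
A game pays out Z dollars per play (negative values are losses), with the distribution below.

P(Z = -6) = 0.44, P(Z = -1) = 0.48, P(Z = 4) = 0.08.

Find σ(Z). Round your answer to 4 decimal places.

3.1241

E[Z] = (-6)(0.44) + (-1)(0.48) + (4)(0.08) = -2.8
E[Z²] = (-6)²(0.44) + (-1)²(0.48) + (4)²(0.08) = 17.6
Var(Z) = E[Z²] − (E[Z])² = 17.6 − (-2.8)² = 9.76
σ(Z) = √9.76 ≈ 3.1241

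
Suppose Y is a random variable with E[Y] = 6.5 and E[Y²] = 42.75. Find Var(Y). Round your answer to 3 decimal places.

0.500

Var(Y) = 42.75 − (6.5)² = 0.5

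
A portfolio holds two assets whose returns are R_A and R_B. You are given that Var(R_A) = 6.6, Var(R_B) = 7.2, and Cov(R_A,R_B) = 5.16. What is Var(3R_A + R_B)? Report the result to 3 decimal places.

97.560

Var(3R_A + R_B) = (3)²·Var(R_A) + (1)²·Var(R_B) + 2·(3)·(1)·Cov(R_A,R_B)
= 9·6.6 + 1·7.2 + 6·5.16 = 97.56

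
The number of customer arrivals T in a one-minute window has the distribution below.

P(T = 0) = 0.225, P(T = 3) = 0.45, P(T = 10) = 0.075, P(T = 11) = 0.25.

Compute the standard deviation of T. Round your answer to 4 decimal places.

E[T] = (0)(0.225) + (3)(0.45) + (10)(0.075) + (11)(0.25) = 4.85
E[T²] = (0)²(0.225) + (3)²(0.45) + (10)²(0.075) + (11)²(0.25) = 41.8
V(T) = E[T²] − (E[T])² = 41.8 − (4.85)² = 18.2775
σ(T) = √18.2775 ≈ 4.2752

4.2752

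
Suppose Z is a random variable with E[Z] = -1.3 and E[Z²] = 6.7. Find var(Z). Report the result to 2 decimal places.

5.01

var(Z) = 6.7 − (-1.3)² = 5.01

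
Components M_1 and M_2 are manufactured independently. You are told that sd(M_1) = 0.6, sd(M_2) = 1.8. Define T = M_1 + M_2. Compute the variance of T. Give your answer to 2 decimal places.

Var(M_1) = 0.36, Var(M_2) = 3.24
By independence, Var(T) = (1)²Var(M_1) + (1)²Var(M_2)
= (1)²·0.36 + (1)²·3.24 = 3.6

3.60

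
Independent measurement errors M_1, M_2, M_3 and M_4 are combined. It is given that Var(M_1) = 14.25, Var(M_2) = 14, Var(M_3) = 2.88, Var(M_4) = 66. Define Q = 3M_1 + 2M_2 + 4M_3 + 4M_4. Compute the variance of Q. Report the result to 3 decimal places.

By independence, Var(Q) = (3)²Var(M_1) + (2)²Var(M_2) + (4)²Var(M_3) + (4)²Var(M_4)
= (3)²·14.25 + (2)²·14 + (4)²·2.88 + (4)²·66 = 1286.33

1286.330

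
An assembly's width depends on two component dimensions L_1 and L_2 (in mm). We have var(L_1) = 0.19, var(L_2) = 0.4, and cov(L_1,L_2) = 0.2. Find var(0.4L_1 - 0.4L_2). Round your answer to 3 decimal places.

var(0.4L_1 - 0.4L_2) = (0.4)²·var(L_1) + (-0.4)²·var(L_2) + 2·(0.4)·(-0.4)·cov(L_1,L_2)
= 0.16·0.19 + 0.16·0.4 + -0.32·0.2 = 0.0304

0.030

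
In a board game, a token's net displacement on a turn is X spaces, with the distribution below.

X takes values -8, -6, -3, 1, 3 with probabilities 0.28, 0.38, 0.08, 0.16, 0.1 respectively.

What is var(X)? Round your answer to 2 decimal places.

E[X] = (-8)(0.28) + (-6)(0.38) + (-3)(0.08) + (1)(0.16) + (3)(0.1) = -4.3
E[X²] = (-8)²(0.28) + (-6)²(0.38) + (-3)²(0.08) + (1)²(0.16) + (3)²(0.1) = 33.38
var(X) = E[X²] − (E[X])² = 33.38 − (-4.3)² = 14.89

14.89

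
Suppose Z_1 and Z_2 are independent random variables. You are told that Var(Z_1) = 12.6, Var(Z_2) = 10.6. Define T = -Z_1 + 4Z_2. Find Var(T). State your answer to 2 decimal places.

By independence, Var(T) = (-1)²Var(Z_1) + (4)²Var(Z_2)
= (-1)²·12.6 + (4)²·10.6 = 182.2

182.20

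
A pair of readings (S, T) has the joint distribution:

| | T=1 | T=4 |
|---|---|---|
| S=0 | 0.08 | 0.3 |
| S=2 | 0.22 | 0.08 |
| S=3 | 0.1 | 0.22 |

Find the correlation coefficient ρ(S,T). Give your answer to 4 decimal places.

-0.1845

E[S] = 1.56,  E[T] = 2.8
E[ST] = 4.02
Cov(S,T) = E[ST] − E[S]E[T] = 4.02 − (1.56)(2.8) = -0.348
var(S) = 1.6464,  var(T) = 2.16
ρ = -0.348 / √(1.6464·2.16) ≈ -0.1845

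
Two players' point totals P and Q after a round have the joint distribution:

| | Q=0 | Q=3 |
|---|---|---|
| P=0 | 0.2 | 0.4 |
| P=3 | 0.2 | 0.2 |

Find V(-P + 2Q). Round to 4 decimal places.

12.2400

E[P] = 1.2,  E[Q] = 1.8,  E[PQ] = 1.8
V(P) = 3.6 − (1.2)² = 2.16;  V(Q) = 5.4 − (1.8)² = 2.16
cov(P,Q) = 1.8 − (1.2)(1.8) = -0.36
V(-P + 2Q) = (-1)²·2.16 + (2)²·2.16 + 2·(-1)·(2)·-0.36 = 12.24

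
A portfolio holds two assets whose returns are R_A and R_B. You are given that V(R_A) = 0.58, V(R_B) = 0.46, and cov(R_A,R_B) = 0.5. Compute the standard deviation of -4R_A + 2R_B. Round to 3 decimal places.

1.766

V(-4R_A + 2R_B) = (-4)²·V(R_A) + (2)²·V(R_B) + 2·(-4)·(2)·cov(R_A,R_B)
= 16·0.58 + 4·0.46 + -16·0.5 = 3.12
SD(-4R_A + 2R_B) = √3.12 ≈ 1.766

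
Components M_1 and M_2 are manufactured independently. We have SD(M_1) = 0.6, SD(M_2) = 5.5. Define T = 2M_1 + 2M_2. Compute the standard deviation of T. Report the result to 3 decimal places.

Var(M_1) = 0.36, Var(M_2) = 30.25
By independence, Var(T) = (2)²Var(M_1) + (2)²Var(M_2)
= (2)²·0.36 + (2)²·30.25 = 122.44
SD(T) = √122.44 ≈ 11.065

11.065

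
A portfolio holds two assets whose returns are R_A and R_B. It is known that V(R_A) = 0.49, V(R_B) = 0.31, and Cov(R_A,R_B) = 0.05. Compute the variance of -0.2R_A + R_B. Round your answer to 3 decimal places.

0.310

V(-0.2R_A + R_B) = (-0.2)²·V(R_A) + (1)²·V(R_B) + 2·(-0.2)·(1)·Cov(R_A,R_B)
= 0.04·0.49 + 1·0.31 + -0.4·0.05 = 0.3096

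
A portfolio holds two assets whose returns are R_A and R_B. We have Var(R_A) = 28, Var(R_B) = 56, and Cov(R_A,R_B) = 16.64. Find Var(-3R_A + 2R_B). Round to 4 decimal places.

276.3200

Var(-3R_A + 2R_B) = (-3)²·Var(R_A) + (2)²·Var(R_B) + 2·(-3)·(2)·Cov(R_A,R_B)
= 9·28 + 4·56 + -12·16.64 = 276.32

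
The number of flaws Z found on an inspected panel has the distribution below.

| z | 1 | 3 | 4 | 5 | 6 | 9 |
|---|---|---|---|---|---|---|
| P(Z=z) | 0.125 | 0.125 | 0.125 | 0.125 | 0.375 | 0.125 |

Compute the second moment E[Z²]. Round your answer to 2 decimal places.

E[Z²] = (1)²(0.125) + (3)²(0.125) + (4)²(0.125) + (5)²(0.125) + (6)²(0.375) + (9)²(0.125) = 30

30.00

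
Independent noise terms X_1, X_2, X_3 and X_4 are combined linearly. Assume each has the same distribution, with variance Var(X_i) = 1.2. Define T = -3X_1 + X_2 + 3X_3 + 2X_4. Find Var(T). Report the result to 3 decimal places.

27.600

By independence, Var(T) = (-3)²Var(X_1) + (1)²Var(X_2) + (3)²Var(X_3) + (2)²Var(X_4)
= (-3)²·1.2 + (1)²·1.2 + (3)²·1.2 + (2)²·1.2 = 27.6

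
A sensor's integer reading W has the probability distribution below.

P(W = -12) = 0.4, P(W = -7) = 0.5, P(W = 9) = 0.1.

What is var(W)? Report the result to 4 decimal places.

35.4400

E[W] = (-12)(0.4) + (-7)(0.5) + (9)(0.1) = -7.4
E[W²] = (-12)²(0.4) + (-7)²(0.5) + (9)²(0.1) = 90.2
var(W) = E[W²] − (E[W])² = 90.2 − (-7.4)² = 35.44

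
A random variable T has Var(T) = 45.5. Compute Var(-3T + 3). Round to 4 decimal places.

Var(-3T + 3) = (-3)²·Var(T) = 9·45.5 = 409.5

409.5000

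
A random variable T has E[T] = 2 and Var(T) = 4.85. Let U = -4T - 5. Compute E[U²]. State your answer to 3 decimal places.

E[-4T - 5] = -4·2 − 5 = -13
Var(-4T - 5) = (-4)²·4.85 = 77.6
E[U²] = Var(U) + (E[U])² = 77.6 + (-13)² = 246.6

246.600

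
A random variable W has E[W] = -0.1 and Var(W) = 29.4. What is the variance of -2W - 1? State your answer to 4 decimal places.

117.6000

Var(-2W - 1) = (-2)²·Var(W) = 4·29.4 = 117.6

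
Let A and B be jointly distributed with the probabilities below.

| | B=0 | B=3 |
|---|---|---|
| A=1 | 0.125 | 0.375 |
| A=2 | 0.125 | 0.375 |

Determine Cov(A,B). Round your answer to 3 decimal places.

E[A] = 1.5,  E[B] = 2.25
E[AB] = 3.375
Cov(A,B) = E[AB] − E[A]E[B] = 3.375 − (1.5)(2.25) = 0

0.000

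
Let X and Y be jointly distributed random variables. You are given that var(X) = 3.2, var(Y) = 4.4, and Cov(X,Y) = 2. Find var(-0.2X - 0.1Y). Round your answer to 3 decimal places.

var(-0.2X - 0.1Y) = (-0.2)²·var(X) + (-0.1)²·var(Y) + 2·(-0.2)·(-0.1)·Cov(X,Y)
= 0.04·3.2 + 0.01·4.4 + 0.04·2 = 0.252

0.252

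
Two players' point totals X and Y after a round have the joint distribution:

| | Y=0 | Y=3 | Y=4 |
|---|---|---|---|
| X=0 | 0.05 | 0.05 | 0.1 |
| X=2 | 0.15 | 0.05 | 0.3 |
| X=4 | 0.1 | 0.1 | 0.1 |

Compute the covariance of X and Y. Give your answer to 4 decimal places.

E[X] = 2.2,  E[Y] = 2.6
E[XY] = 5.5
Cov(X,Y) = E[XY] − E[X]E[Y] = 5.5 − (2.2)(2.6) = -0.22

-0.2200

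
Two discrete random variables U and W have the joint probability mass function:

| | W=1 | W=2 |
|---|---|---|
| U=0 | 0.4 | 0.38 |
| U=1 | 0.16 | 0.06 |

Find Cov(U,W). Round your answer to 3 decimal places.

-0.037

E[U] = 0.22,  E[W] = 1.44
E[UW] = 0.28
Cov(U,W) = E[UW] − E[U]E[W] = 0.28 − (0.22)(1.44) = -0.0368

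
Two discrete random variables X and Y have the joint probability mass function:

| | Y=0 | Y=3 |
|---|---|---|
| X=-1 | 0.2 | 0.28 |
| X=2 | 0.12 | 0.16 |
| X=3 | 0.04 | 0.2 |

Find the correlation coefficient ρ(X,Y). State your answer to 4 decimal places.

0.1510

E[X] = 0.8,  E[Y] = 1.92
E[XY] = 1.92
Cov(X,Y) = E[XY] − E[X]E[Y] = 1.92 − (0.8)(1.92) = 0.384
Var(X) = 3.12,  Var(Y) = 2.0736
ρ = 0.384 / √(3.12·2.0736) ≈ 0.1510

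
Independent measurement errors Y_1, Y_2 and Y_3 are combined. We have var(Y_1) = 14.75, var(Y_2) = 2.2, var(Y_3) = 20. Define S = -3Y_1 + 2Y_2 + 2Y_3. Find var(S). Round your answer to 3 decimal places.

By independence, var(S) = (-3)²var(Y_1) + (2)²var(Y_2) + (2)²var(Y_3)
= (-3)²·14.75 + (2)²·2.2 + (2)²·20 = 221.55

221.550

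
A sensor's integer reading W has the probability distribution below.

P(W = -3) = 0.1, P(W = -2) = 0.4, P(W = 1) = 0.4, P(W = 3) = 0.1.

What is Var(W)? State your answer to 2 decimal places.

3.64

E[W] = (-3)(0.1) + (-2)(0.4) + (1)(0.4) + (3)(0.1) = -0.4
E[W²] = (-3)²(0.1) + (-2)²(0.4) + (1)²(0.4) + (3)²(0.1) = 3.8
Var(W) = E[W²] − (E[W])² = 3.8 − (-0.4)² = 3.64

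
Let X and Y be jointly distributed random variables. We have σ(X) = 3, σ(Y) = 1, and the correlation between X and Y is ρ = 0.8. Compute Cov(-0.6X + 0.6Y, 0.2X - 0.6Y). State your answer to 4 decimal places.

Var(X) = (3)² = 9;  Var(Y) = (1)² = 1
Cov(X,Y) = ρ·σ(X)·σ(Y) = 0.8·3·1 = 2.4
Cov(-0.6X + 0.6Y, 0.2X - 0.6Y) = (-0.6)(0.2)Var(X) + (0.6)(-0.6)Var(Y) + [(-0.6)(-0.6) + (0.6)(0.2)]Cov(X,Y)
= -0.12·9 + -0.36·1 + 0.48·2.4 = -0.288

-0.2880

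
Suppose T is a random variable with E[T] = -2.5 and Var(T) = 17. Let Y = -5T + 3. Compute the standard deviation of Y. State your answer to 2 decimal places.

20.62

Var(-5T + 3) = (-5)²·17 = 425
SD(Y) = √425 ≈ 20.62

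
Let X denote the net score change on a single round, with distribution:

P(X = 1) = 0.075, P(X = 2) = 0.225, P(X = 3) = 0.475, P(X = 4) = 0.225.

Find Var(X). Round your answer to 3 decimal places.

0.728

E[X] = (1)(0.075) + (2)(0.225) + (3)(0.475) + (4)(0.225) = 2.85
E[X²] = (1)²(0.075) + (2)²(0.225) + (3)²(0.475) + (4)²(0.225) = 8.85
Var(X) = E[X²] − (E[X])² = 8.85 − (2.85)² = 0.7275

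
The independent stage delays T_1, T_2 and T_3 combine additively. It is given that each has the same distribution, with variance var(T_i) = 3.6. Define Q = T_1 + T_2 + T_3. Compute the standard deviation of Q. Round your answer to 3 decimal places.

3.286

By independence, var(Q) = (1)²var(T_1) + (1)²var(T_2) + (1)²var(T_3)
= (1)²·3.6 + (1)²·3.6 + (1)²·3.6 = 10.8
SD(Q) = √10.8 ≈ 3.286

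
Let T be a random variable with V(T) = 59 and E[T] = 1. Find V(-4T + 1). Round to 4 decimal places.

V(-4T + 1) = (-4)²·V(T) = 16·59 = 944

944.0000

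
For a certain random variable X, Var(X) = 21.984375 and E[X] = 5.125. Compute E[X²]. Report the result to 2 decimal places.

E[X²] = Var(X) + (E[X])² = 21.984375 + (5.125)² = 48.25

48.25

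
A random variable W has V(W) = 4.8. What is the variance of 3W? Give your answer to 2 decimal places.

V(3W) = (3)²·V(W) = 9·4.8 = 43.2

43.20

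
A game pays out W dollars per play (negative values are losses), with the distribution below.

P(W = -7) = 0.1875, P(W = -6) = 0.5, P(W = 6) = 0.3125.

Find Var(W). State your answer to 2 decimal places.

32.50

E[W] = (-7)(0.1875) + (-6)(0.5) + (6)(0.3125) = -2.4375
E[W²] = (-7)²(0.1875) + (-6)²(0.5) + (6)²(0.3125) = 38.4375
Var(W) = E[W²] − (E[W])² = 38.4375 − (-2.4375)² = 32.49609375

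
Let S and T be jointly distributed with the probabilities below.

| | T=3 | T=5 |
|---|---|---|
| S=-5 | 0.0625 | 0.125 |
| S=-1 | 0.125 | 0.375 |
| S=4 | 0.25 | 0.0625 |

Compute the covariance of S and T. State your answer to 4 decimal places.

-1.2891

E[S] = -0.1875,  E[T] = 4.125
E[ST] = -2.0625
Cov(S,T) = E[ST] − E[S]E[T] = -2.0625 − (-0.1875)(4.125) = -1.2890625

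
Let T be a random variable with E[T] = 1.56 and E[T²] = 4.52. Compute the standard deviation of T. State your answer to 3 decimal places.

Var(T) = 4.52 − (1.56)² = 2.0864
σ(T) = √2.0864 ≈ 1.444

1.444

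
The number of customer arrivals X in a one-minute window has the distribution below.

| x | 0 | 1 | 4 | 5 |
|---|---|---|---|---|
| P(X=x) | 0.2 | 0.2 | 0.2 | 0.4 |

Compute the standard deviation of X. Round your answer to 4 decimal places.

2.0976

E[X] = (0)(0.2) + (1)(0.2) + (4)(0.2) + (5)(0.4) = 3
E[X²] = (0)²(0.2) + (1)²(0.2) + (4)²(0.2) + (5)²(0.4) = 13.4
var(X) = E[X²] − (E[X])² = 13.4 − (3)² = 4.4
sd(X) = √4.4 ≈ 2.0976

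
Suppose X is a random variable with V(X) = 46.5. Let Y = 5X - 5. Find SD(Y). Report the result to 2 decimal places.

V(5X - 5) = (5)²·46.5 = 1162.5
SD(Y) = √1162.5 ≈ 34.10

34.10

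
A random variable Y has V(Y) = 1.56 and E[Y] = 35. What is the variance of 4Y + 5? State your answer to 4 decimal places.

24.9600

V(4Y + 5) = (4)²·V(Y) = 16·1.56 = 24.96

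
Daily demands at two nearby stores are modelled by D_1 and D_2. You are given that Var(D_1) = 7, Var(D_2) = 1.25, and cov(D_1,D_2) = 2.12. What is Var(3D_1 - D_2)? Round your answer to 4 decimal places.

51.5300

Var(3D_1 - D_2) = (3)²·Var(D_1) + (-1)²·Var(D_2) + 2·(3)·(-1)·cov(D_1,D_2)
= 9·7 + 1·1.25 + -6·2.12 = 51.53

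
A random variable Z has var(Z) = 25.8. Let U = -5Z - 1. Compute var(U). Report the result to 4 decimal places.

var(-5Z - 1) = (-5)²·var(Z) = 25·25.8 = 645

645.0000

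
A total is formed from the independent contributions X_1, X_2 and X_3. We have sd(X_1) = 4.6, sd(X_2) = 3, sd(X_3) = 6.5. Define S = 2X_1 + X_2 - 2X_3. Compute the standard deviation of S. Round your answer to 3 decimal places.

16.206

var(X_1) = 21.16, var(X_2) = 9, var(X_3) = 42.25
By independence, var(S) = (2)²var(X_1) + (1)²var(X_2) + (-2)²var(X_3)
= (2)²·21.16 + (1)²·9 + (-2)²·42.25 = 262.64
sd(S) = √262.64 ≈ 16.206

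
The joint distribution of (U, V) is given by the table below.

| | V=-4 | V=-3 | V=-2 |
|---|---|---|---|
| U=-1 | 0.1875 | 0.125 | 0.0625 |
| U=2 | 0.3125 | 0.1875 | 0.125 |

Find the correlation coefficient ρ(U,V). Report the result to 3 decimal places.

0.021

E[U] = 0.875,  E[V] = -3.3125
E[UV] = -2.875
cov(U,V) = E[UV] − E[U]E[V] = -2.875 − (0.875)(-3.3125) = 0.0234375
var(U) = 2.109375,  var(V) = 0.58984375
ρ = 0.0234375 / √(2.109375·0.58984375) ≈ 0.021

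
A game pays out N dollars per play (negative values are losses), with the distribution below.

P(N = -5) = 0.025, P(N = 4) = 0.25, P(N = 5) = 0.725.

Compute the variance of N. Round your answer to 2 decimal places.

E[N] = (-5)(0.025) + (4)(0.25) + (5)(0.725) = 4.5
E[N²] = (-5)²(0.025) + (4)²(0.25) + (5)²(0.725) = 22.75
var(N) = E[N²] − (E[N])² = 22.75 − (4.5)² = 2.5

2.50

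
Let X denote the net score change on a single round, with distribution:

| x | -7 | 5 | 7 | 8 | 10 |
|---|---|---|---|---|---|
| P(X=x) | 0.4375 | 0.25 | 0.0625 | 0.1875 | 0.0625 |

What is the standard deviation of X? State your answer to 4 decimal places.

E[X] = (-7)(0.4375) + (5)(0.25) + (7)(0.0625) + (8)(0.1875) + (10)(0.0625) = 0.75
E[X²] = (-7)²(0.4375) + (5)²(0.25) + (7)²(0.0625) + (8)²(0.1875) + (10)²(0.0625) = 49
Var(X) = E[X²] − (E[X])² = 49 − (0.75)² = 48.4375
SD(X) = √48.4375 ≈ 6.9597

6.9597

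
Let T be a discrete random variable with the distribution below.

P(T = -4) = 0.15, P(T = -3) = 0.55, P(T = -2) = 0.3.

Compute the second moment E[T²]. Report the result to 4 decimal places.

8.5500

E[T²] = (-4)²(0.15) + (-3)²(0.55) + (-2)²(0.3) = 8.55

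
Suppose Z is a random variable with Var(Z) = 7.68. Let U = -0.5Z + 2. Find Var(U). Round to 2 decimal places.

Var(-0.5Z + 2) = (-0.5)²·Var(Z) = 0.25·7.68 = 1.92

1.92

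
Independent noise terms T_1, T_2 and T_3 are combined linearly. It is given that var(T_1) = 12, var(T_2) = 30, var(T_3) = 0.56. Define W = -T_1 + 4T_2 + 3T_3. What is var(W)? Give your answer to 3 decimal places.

497.040

By independence, var(W) = (-1)²var(T_1) + (4)²var(T_2) + (3)²var(T_3)
= (-1)²·12 + (4)²·30 + (3)²·0.56 = 497.04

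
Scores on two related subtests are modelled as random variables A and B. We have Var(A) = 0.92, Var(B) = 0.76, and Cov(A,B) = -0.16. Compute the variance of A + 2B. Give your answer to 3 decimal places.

3.320

Var(A + 2B) = (1)²·Var(A) + (2)²·Var(B) + 2·(1)·(2)·Cov(A,B)
= 1·0.92 + 4·0.76 + 4·-0.16 = 3.32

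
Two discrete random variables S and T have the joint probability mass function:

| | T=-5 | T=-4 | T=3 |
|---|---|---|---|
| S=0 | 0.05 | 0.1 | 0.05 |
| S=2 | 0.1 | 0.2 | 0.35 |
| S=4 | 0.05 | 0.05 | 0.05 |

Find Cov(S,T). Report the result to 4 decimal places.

E[S] = 1.9,  E[T] = -1.05
E[ST] = -1.7
Cov(S,T) = E[ST] − E[S]E[T] = -1.7 − (1.9)(-1.05) = 0.295

0.2950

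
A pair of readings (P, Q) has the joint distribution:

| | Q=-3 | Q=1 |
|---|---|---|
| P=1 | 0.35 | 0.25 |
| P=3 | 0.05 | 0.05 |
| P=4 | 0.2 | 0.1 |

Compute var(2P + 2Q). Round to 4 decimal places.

21.6400

E[P] = 2.1,  E[Q] = -1.4,  E[PQ] = -3.1
var(P) = 6.3 − (2.1)² = 1.89;  var(Q) = 5.8 − (-1.4)² = 3.84
Cov(P,Q) = -3.1 − (2.1)(-1.4) = -0.16
var(2P + 2Q) = (2)²·1.89 + (2)²·3.84 + 2·(2)·(2)·-0.16 = 21.64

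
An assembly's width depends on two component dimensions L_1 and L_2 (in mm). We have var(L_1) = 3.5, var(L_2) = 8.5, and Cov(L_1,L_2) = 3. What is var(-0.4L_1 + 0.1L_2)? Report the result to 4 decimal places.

0.4050

var(-0.4L_1 + 0.1L_2) = (-0.4)²·var(L_1) + (0.1)²·var(L_2) + 2·(-0.4)·(0.1)·Cov(L_1,L_2)
= 0.16·3.5 + 0.01·8.5 + -0.08·3 = 0.405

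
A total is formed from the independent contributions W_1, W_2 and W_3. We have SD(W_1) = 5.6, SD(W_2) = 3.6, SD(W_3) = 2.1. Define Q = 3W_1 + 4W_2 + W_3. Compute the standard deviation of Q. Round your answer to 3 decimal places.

22.226

V(W_1) = 31.36, V(W_2) = 12.96, V(W_3) = 4.41
By independence, V(Q) = (3)²V(W_1) + (4)²V(W_2) + (1)²V(W_3)
= (3)²·31.36 + (4)²·12.96 + (1)²·4.41 = 494.01
SD(Q) = √494.01 ≈ 22.226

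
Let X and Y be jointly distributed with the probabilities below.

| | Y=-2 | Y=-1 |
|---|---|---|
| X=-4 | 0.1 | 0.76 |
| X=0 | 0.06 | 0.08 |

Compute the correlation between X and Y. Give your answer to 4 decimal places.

-0.2956

E[X] = -3.44,  E[Y] = -1.16
E[XY] = 3.84
cov(X,Y) = E[XY] − E[X]E[Y] = 3.84 − (-3.44)(-1.16) = -0.1504
V(X) = 1.9264,  V(Y) = 0.1344
ρ = -0.1504 / √(1.9264·0.1344) ≈ -0.2956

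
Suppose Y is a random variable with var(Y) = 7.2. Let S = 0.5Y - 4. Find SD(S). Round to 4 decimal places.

var(0.5Y - 4) = (0.5)²·7.2 = 1.8
SD(S) = √1.8 ≈ 1.3416

1.3416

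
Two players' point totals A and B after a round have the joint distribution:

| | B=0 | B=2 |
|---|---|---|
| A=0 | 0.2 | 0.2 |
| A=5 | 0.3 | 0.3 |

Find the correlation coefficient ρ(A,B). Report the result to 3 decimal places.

E[A] = 3,  E[B] = 1
E[AB] = 3
cov(A,B) = E[AB] − E[A]E[B] = 3 − (3)(1) = 0
var(A) = 6,  var(B) = 1
ρ = 0 / √(6·1) ≈ 0.000

0.000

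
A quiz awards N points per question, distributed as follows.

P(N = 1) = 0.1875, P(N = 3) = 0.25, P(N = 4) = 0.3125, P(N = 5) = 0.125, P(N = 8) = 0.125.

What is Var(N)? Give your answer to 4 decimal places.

4.0273

E[N] = (1)(0.1875) + (3)(0.25) + (4)(0.3125) + (5)(0.125) + (8)(0.125) = 3.8125
E[N²] = (1)²(0.1875) + (3)²(0.25) + (4)²(0.3125) + (5)²(0.125) + (8)²(0.125) = 18.5625
Var(N) = E[N²] − (E[N])² = 18.5625 − (3.8125)² = 4.02734375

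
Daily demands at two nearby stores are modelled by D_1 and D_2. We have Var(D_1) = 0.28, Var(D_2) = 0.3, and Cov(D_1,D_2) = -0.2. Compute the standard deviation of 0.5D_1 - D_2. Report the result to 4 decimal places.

0.7550

Var(0.5D_1 - D_2) = (0.5)²·Var(D_1) + (-1)²·Var(D_2) + 2·(0.5)·(-1)·Cov(D_1,D_2)
= 0.25·0.28 + 1·0.3 + -1·-0.2 = 0.57
SD(0.5D_1 - D_2) = √0.57 ≈ 0.7550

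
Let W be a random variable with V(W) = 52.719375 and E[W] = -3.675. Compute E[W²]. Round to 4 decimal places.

E[W²] = V(W) + (E[W])² = 52.719375 + (-3.675)² = 66.225

66.2250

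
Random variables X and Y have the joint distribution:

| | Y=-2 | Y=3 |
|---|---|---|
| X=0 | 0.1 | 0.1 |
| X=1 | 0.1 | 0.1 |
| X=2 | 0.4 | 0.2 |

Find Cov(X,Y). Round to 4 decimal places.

-0.3000

E[X] = 1.4,  E[Y] = 0
E[XY] = -0.3
Cov(X,Y) = E[XY] − E[X]E[Y] = -0.3 − (1.4)(0) = -0.3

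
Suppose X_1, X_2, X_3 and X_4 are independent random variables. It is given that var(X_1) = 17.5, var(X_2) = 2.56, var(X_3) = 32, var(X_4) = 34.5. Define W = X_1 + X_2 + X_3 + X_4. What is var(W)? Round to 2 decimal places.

86.56

By independence, var(W) = (1)²var(X_1) + (1)²var(X_2) + (1)²var(X_3) + (1)²var(X_4)
= (1)²·17.5 + (1)²·2.56 + (1)²·32 + (1)²·34.5 = 86.56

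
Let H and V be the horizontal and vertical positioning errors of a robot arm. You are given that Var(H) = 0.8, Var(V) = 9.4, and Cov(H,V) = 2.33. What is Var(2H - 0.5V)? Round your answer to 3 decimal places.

Var(2H - 0.5V) = (2)²·Var(H) + (-0.5)²·Var(V) + 2·(2)·(-0.5)·Cov(H,V)
= 4·0.8 + 0.25·9.4 + -2·2.33 = 0.89

0.890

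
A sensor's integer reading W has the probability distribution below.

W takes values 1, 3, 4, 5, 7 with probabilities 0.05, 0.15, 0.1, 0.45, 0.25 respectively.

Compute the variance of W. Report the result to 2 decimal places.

2.49

E[W] = (1)(0.05) + (3)(0.15) + (4)(0.1) + (5)(0.45) + (7)(0.25) = 4.9
E[W²] = (1)²(0.05) + (3)²(0.15) + (4)²(0.1) + (5)²(0.45) + (7)²(0.25) = 26.5
V(W) = E[W²] − (E[W])² = 26.5 − (4.9)² = 2.49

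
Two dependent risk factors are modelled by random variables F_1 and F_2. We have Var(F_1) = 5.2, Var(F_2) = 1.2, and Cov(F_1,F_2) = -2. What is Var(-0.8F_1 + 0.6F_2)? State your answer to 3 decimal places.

5.680

Var(-0.8F_1 + 0.6F_2) = (-0.8)²·Var(F_1) + (0.6)²·Var(F_2) + 2·(-0.8)·(0.6)·Cov(F_1,F_2)
= 0.64·5.2 + 0.36·1.2 + -0.96·-2 = 5.68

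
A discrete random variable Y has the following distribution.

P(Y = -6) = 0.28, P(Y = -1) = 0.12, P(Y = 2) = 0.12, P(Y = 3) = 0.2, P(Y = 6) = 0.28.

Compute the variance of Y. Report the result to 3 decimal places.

E[Y] = (-6)(0.28) + (-1)(0.12) + (2)(0.12) + (3)(0.2) + (6)(0.28) = 0.72
E[Y²] = (-6)²(0.28) + (-1)²(0.12) + (2)²(0.12) + (3)²(0.2) + (6)²(0.28) = 22.56
Var(Y) = E[Y²] − (E[Y])² = 22.56 − (0.72)² = 22.0416

22.042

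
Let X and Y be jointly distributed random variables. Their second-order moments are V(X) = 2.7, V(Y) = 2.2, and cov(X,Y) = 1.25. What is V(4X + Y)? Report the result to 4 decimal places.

V(4X + Y) = (4)²·V(X) + (1)²·V(Y) + 2·(4)·(1)·cov(X,Y)
= 16·2.7 + 1·2.2 + 8·1.25 = 55.4

55.4000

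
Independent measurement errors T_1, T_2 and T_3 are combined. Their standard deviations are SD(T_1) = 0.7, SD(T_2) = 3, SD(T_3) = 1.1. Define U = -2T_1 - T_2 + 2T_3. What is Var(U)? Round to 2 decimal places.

Var(T_1) = 0.49, Var(T_2) = 9, Var(T_3) = 1.21
By independence, Var(U) = (-2)²Var(T_1) + (-1)²Var(T_2) + (2)²Var(T_3)
= (-2)²·0.49 + (-1)²·9 + (2)²·1.21 = 15.8

15.80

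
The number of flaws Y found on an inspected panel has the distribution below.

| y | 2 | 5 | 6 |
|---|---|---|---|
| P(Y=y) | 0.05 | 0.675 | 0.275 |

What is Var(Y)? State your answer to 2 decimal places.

E[Y] = (2)(0.05) + (5)(0.675) + (6)(0.275) = 5.125
E[Y²] = (2)²(0.05) + (5)²(0.675) + (6)²(0.275) = 26.975
Var(Y) = E[Y²] − (E[Y])² = 26.975 − (5.125)² = 0.709375

0.71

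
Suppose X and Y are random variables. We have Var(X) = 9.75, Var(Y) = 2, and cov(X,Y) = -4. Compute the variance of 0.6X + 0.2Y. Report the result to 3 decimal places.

Var(0.6X + 0.2Y) = (0.6)²·Var(X) + (0.2)²·Var(Y) + 2·(0.6)·(0.2)·cov(X,Y)
= 0.36·9.75 + 0.04·2 + 0.24·-4 = 2.63

2.630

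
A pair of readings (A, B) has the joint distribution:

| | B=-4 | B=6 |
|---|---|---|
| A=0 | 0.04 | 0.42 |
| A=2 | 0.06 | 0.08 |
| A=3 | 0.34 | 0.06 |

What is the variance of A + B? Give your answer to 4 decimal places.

16.8336

E[A] = 1.48,  E[B] = 1.6,  E[AB] = -2.52
V(A) = 4.16 − (1.48)² = 1.9696;  V(B) = 27.2 − (1.6)² = 24.64
Cov(A,B) = -2.52 − (1.48)(1.6) = -4.888
V(A + B) = (1)²·1.9696 + (1)²·24.64 + 2·(1)·(1)·-4.888 = 16.8336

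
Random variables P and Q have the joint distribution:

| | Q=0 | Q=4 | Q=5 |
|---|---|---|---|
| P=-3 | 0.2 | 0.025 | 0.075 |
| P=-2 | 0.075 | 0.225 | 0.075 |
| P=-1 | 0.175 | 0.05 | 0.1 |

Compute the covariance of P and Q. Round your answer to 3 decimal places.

0.164

E[P] = -1.975,  E[Q] = 2.45
E[PQ] = -4.675
cov(P,Q) = E[PQ] − E[P]E[Q] = -4.675 − (-1.975)(2.45) = 0.16375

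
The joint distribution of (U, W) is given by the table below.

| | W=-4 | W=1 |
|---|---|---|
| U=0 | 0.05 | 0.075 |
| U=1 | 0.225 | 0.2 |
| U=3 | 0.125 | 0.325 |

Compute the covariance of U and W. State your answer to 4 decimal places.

E[U] = 1.775,  E[W] = -1
E[UW] = -1.225
Cov(U,W) = E[UW] − E[U]E[W] = -1.225 − (1.775)(-1) = 0.55

0.5500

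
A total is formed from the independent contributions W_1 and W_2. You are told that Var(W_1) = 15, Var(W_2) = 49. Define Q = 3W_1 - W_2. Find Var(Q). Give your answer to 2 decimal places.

184.00

By independence, Var(Q) = (3)²Var(W_1) + (-1)²Var(W_2)
= (3)²·15 + (-1)²·49 = 184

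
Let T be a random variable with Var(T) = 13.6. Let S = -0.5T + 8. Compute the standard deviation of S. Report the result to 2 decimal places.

1.84

Var(-0.5T + 8) = (-0.5)²·13.6 = 3.4
σ(S) = √3.4 ≈ 1.84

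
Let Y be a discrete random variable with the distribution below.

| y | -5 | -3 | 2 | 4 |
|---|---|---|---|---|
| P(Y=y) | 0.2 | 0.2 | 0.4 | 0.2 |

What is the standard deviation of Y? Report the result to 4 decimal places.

E[Y] = (-5)(0.2) + (-3)(0.2) + (2)(0.4) + (4)(0.2) = 0
E[Y²] = (-5)²(0.2) + (-3)²(0.2) + (2)²(0.4) + (4)²(0.2) = 11.6
Var(Y) = E[Y²] − (E[Y])² = 11.6 − (0)² = 11.6
σ(Y) = √11.6 ≈ 3.4059

3.4059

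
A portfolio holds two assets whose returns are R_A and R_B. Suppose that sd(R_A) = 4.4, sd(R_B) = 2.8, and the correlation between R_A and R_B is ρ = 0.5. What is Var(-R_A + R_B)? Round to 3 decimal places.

Var(R_A) = (4.4)² = 19.36;  Var(R_B) = (2.8)² = 7.84
Cov(R_A,R_B) = ρ·sd(R_A)·sd(R_B) = 0.5·4.4·2.8 = 6.16
Var(-R_A + R_B) = (-1)²·Var(R_A) + (1)²·Var(R_B) + 2·(-1)·(1)·Cov(R_A,R_B)
= 1·19.36 + 1·7.84 + -2·6.16 = 14.88

14.880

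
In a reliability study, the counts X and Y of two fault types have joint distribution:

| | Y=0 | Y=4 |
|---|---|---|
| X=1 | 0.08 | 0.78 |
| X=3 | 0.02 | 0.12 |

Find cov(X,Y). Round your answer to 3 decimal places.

-0.048

E[X] = 1.28,  E[Y] = 3.6
E[XY] = 4.56
cov(X,Y) = E[XY] − E[X]E[Y] = 4.56 − (1.28)(3.6) = -0.048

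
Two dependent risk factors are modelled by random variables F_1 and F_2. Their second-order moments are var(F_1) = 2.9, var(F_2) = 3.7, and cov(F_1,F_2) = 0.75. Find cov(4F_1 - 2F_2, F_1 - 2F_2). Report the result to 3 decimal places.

18.900

cov(4F_1 - 2F_2, F_1 - 2F_2) = (4)(1)var(F_1) + (-2)(-2)var(F_2) + [(4)(-2) + (-2)(1)]cov(F_1,F_2)
= 4·2.9 + 4·3.7 + -10·0.75 = 18.9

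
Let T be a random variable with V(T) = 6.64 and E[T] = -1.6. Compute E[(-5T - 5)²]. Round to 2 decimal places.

E[-5T - 5] = -5·-1.6 − 5 = 3
V(-5T - 5) = (-5)²·6.64 = 166
E[(-5T - 5)²] = V((-5T - 5)) + (E[(-5T - 5)])² = 166 + (3)² = 175

175.00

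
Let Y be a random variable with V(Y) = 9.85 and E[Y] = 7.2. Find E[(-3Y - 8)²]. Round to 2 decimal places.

E[-3Y - 8] = -3·7.2 − 8 = -29.6
V(-3Y - 8) = (-3)²·9.85 = 88.65
E[(-3Y - 8)²] = V((-3Y - 8)) + (E[(-3Y - 8)])² = 88.65 + (-29.6)² = 964.81

964.81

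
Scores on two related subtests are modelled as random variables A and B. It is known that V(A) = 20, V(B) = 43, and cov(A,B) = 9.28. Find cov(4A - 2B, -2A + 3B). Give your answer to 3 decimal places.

cov(4A - 2B, -2A + 3B) = (4)(-2)V(A) + (-2)(3)V(B) + [(4)(3) + (-2)(-2)]cov(A,B)
= -8·20 + -6·43 + 16·9.28 = -269.52

-269.520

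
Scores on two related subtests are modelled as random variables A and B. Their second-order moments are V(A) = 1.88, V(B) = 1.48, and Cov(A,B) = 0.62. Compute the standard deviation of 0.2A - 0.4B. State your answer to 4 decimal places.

0.4613

V(0.2A - 0.4B) = (0.2)²·V(A) + (-0.4)²·V(B) + 2·(0.2)·(-0.4)·Cov(A,B)
= 0.04·1.88 + 0.16·1.48 + -0.16·0.62 = 0.2128
SD(0.2A - 0.4B) = √0.2128 ≈ 0.4613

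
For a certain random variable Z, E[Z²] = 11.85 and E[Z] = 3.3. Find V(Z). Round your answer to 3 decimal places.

0.960

V(Z) = 11.85 − (3.3)² = 0.96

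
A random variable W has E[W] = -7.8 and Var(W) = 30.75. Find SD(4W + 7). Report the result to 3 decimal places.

Var(4W + 7) = (4)²·30.75 = 492
SD(4W + 7) = √492 ≈ 22.181

22.181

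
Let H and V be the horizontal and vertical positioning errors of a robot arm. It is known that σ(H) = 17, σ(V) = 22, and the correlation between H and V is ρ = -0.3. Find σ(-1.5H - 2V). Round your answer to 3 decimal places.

43.738

Var(H) = (17)² = 289;  Var(V) = (22)² = 484
cov(H,V) = ρ·σ(H)·σ(V) = -0.3·17·22 = -112.2
Var(-1.5H - 2V) = (-1.5)²·Var(H) + (-2)²·Var(V) + 2·(-1.5)·(-2)·cov(H,V)
= 2.25·289 + 4·484 + 6·-112.2 = 1913.05
σ(-1.5H - 2V) = √1913.05 ≈ 43.738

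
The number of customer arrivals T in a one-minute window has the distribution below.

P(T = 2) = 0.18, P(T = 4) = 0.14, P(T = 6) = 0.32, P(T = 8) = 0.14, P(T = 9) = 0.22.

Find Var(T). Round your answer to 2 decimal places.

5.98

E[T] = (2)(0.18) + (4)(0.14) + (6)(0.32) + (8)(0.14) + (9)(0.22) = 5.94
E[T²] = (2)²(0.18) + (4)²(0.14) + (6)²(0.32) + (8)²(0.14) + (9)²(0.22) = 41.26
Var(T) = E[T²] − (E[T])² = 41.26 − (5.94)² = 5.9764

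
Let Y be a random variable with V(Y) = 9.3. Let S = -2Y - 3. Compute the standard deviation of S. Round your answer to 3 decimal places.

6.099

V(-2Y - 3) = (-2)²·9.3 = 37.2
σ(S) = √37.2 ≈ 6.099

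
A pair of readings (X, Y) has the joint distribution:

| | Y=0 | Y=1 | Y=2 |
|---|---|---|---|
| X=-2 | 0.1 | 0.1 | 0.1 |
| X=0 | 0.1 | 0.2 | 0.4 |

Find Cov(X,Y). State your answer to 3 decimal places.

0.180

E[X] = -0.6,  E[Y] = 1.3
E[XY] = -0.6
Cov(X,Y) = E[XY] − E[X]E[Y] = -0.6 − (-0.6)(1.3) = 0.18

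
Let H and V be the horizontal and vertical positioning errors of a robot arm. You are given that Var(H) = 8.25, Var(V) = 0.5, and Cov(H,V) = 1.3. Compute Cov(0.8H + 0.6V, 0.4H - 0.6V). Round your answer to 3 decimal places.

Cov(0.8H + 0.6V, 0.4H - 0.6V) = (0.8)(0.4)Var(H) + (0.6)(-0.6)Var(V) + [(0.8)(-0.6) + (0.6)(0.4)]Cov(H,V)
= 0.32·8.25 + -0.36·0.5 + -0.24·1.3 = 2.148

2.148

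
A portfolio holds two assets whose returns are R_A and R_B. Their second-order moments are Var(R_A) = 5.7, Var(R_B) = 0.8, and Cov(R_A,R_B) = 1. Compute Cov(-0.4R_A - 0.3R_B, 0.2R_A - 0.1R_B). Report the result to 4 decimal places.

-0.4520

Cov(-0.4R_A - 0.3R_B, 0.2R_A - 0.1R_B) = (-0.4)(0.2)Var(R_A) + (-0.3)(-0.1)Var(R_B) + [(-0.4)(-0.1) + (-0.3)(0.2)]Cov(R_A,R_B)
= -0.08·5.7 + 0.03·0.8 + -0.02·1 = -0.452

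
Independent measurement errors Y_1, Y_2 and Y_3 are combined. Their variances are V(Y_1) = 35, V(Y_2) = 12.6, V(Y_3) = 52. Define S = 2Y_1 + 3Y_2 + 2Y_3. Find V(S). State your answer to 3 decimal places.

461.400

By independence, V(S) = (2)²V(Y_1) + (3)²V(Y_2) + (2)²V(Y_3)
= (2)²·35 + (3)²·12.6 + (2)²·52 = 461.4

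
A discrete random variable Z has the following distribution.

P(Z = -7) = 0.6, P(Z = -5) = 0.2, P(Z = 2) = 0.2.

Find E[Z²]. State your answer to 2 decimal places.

35.20

E[Z²] = (-7)²(0.6) + (-5)²(0.2) + (2)²(0.2) = 35.2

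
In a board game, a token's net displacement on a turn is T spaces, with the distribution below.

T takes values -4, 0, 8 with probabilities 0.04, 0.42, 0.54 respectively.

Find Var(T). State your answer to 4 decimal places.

E[T] = (-4)(0.04) + (0)(0.42) + (8)(0.54) = 4.16
E[T²] = (-4)²(0.04) + (0)²(0.42) + (8)²(0.54) = 35.2
Var(T) = E[T²] − (E[T])² = 35.2 − (4.16)² = 17.8944

17.8944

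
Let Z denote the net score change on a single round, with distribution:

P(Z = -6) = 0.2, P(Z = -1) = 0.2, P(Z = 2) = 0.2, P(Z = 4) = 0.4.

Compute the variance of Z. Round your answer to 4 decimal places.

E[Z] = (-6)(0.2) + (-1)(0.2) + (2)(0.2) + (4)(0.4) = 0.6
E[Z²] = (-6)²(0.2) + (-1)²(0.2) + (2)²(0.2) + (4)²(0.4) = 14.6
Var(Z) = E[Z²] − (E[Z])² = 14.6 − (0.6)² = 14.24

14.2400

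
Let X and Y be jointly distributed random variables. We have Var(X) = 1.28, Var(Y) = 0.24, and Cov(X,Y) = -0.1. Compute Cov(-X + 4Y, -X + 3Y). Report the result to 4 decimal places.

4.8600

Cov(-X + 4Y, -X + 3Y) = (-1)(-1)Var(X) + (4)(3)Var(Y) + [(-1)(3) + (4)(-1)]Cov(X,Y)
= 1·1.28 + 12·0.24 + -7·-0.1 = 4.86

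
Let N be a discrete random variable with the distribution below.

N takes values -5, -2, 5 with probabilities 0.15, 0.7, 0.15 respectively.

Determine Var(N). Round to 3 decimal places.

E[N] = (-5)(0.15) + (-2)(0.7) + (5)(0.15) = -1.4
E[N²] = (-5)²(0.15) + (-2)²(0.7) + (5)²(0.15) = 10.3
Var(N) = E[N²] − (E[N])² = 10.3 − (-1.4)² = 8.34

8.340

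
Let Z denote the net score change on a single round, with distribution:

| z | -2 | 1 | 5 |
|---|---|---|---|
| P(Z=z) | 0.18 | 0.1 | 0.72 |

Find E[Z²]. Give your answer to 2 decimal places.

E[Z²] = (-2)²(0.18) + (1)²(0.1) + (5)²(0.72) = 18.82

18.82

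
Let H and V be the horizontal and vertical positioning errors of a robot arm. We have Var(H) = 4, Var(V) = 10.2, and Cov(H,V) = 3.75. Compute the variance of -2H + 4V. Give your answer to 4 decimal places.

Var(-2H + 4V) = (-2)²·Var(H) + (4)²·Var(V) + 2·(-2)·(4)·Cov(H,V)
= 4·4 + 16·10.2 + -16·3.75 = 119.2

119.2000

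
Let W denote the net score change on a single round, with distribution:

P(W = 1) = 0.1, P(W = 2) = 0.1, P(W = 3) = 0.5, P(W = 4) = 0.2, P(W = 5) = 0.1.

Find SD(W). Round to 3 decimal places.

1.044

E[W] = (1)(0.1) + (2)(0.1) + (3)(0.5) + (4)(0.2) + (5)(0.1) = 3.1
E[W²] = (1)²(0.1) + (2)²(0.1) + (3)²(0.5) + (4)²(0.2) + (5)²(0.1) = 10.7
Var(W) = E[W²] − (E[W])² = 10.7 − (3.1)² = 1.09
SD(W) = √1.09 ≈ 1.044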